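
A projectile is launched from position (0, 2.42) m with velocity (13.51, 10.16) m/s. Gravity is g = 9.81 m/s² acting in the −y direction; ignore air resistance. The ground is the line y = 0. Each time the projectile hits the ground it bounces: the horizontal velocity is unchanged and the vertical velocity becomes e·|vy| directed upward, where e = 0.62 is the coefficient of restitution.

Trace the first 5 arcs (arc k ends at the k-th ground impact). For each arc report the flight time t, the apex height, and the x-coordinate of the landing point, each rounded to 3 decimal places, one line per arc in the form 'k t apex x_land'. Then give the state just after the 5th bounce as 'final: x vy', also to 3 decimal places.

Arc 1: start y=2.420, vy=10.160 → t=2.287, apex=7.681, x_land=30.898, impact vy=-12.276
  bounce: vy ← 0.62·12.276 = 7.611
Arc 2: start y=0.000, vy=7.611 → t=1.552, apex=2.953, x_land=51.862, impact vy=-7.611
  bounce: vy ← 0.62·7.611 = 4.719
Arc 3: start y=0.000, vy=4.719 → t=0.962, apex=1.135, x_land=64.860, impact vy=-4.719
  bounce: vy ← 0.62·4.719 = 2.926
Arc 4: start y=0.000, vy=2.926 → t=0.596, apex=0.436, x_land=72.919, impact vy=-2.926
  bounce: vy ← 0.62·2.926 = 1.814
Arc 5: start y=0.000, vy=1.814 → t=0.370, apex=0.168, x_land=77.915, impact vy=-1.814
  bounce: vy ← 0.62·1.814 = 1.125

1 2.287 7.681 30.898
2 1.552 2.953 51.862
3 0.962 1.135 64.860
4 0.596 0.436 72.919
5 0.370 0.168 77.915
final: 77.915 1.125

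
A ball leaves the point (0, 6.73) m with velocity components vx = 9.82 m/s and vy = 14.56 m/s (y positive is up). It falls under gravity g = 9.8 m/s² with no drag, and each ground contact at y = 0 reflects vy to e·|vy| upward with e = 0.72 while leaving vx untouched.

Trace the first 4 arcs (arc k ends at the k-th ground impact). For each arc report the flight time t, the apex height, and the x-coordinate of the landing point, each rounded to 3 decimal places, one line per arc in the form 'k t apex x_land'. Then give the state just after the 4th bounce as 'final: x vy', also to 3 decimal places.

Arc 1: start y=6.730, vy=14.560 → t=3.378, apex=17.546, x_land=33.172, impact vy=-18.545
  bounce: vy ← 0.72·18.545 = 13.352
Arc 2: start y=0.000, vy=13.352 → t=2.725, apex=9.096, x_land=59.931, impact vy=-13.352
  bounce: vy ← 0.72·13.352 = 9.614
Arc 3: start y=0.000, vy=9.614 → t=1.962, apex=4.715, x_land=79.197, impact vy=-9.614
  bounce: vy ← 0.72·9.614 = 6.922
Arc 4: start y=0.000, vy=6.922 → t=1.413, apex=2.444, x_land=93.069, impact vy=-6.922
  bounce: vy ← 0.72·6.922 = 4.984

1 3.378 17.546 33.172
2 2.725 9.096 59.931
3 1.962 4.715 79.197
4 1.413 2.444 93.069
final: 93.069 4.984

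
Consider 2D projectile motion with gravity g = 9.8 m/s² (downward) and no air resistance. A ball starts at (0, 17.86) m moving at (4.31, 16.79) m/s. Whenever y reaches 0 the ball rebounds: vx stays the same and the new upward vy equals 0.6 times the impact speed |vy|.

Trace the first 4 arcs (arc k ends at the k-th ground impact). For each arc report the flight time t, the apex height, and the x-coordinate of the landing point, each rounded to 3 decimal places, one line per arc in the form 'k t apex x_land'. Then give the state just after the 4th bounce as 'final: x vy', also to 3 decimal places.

1 4.278 32.243 18.440
2 3.078 11.607 31.707
3 1.847 4.179 39.668
4 1.108 1.504 44.444
final: 44.444 3.258

Arc 1: start y=17.860, vy=16.790 → t=4.278, apex=32.243, x_land=18.440, impact vy=-25.139
  bounce: vy ← 0.6·25.139 = 15.083
Arc 2: start y=0.000, vy=15.083 → t=3.078, apex=11.607, x_land=31.707, impact vy=-15.083
  bounce: vy ← 0.6·15.083 = 9.050
Arc 3: start y=0.000, vy=9.050 → t=1.847, apex=4.179, x_land=39.668, impact vy=-9.050
  bounce: vy ← 0.6·9.050 = 5.430
Arc 4: start y=0.000, vy=5.430 → t=1.108, apex=1.504, x_land=44.444, impact vy=-5.430
  bounce: vy ← 0.6·5.430 = 3.258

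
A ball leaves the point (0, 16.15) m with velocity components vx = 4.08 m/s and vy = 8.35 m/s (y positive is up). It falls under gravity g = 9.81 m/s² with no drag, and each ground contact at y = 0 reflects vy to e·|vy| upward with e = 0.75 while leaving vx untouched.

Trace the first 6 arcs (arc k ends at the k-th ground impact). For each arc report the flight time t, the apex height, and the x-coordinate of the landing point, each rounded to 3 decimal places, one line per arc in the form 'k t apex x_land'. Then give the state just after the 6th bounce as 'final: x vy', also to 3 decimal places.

1 2.855 19.704 11.650
2 3.006 11.083 23.916
3 2.255 6.234 33.116
4 1.691 3.507 40.015
5 1.268 1.973 45.190
6 0.951 1.110 49.071
final: 49.071 3.499

Arc 1: start y=16.150, vy=8.350 → t=2.855, apex=19.704, x_land=11.650, impact vy=-19.662
  bounce: vy ← 0.75·19.662 = 14.746
Arc 2: start y=0.000, vy=14.746 → t=3.006, apex=11.083, x_land=23.916, impact vy=-14.746
  bounce: vy ← 0.75·14.746 = 11.060
Arc 3: start y=0.000, vy=11.060 → t=2.255, apex=6.234, x_land=33.116, impact vy=-11.060
  bounce: vy ← 0.75·11.060 = 8.295
Arc 4: start y=0.000, vy=8.295 → t=1.691, apex=3.507, x_land=40.015, impact vy=-8.295
  bounce: vy ← 0.75·8.295 = 6.221
Arc 5: start y=0.000, vy=6.221 → t=1.268, apex=1.973, x_land=45.190, impact vy=-6.221
  bounce: vy ← 0.75·6.221 = 4.666
Arc 6: start y=0.000, vy=4.666 → t=0.951, apex=1.110, x_land=49.071, impact vy=-4.666
  bounce: vy ← 0.75·4.666 = 3.499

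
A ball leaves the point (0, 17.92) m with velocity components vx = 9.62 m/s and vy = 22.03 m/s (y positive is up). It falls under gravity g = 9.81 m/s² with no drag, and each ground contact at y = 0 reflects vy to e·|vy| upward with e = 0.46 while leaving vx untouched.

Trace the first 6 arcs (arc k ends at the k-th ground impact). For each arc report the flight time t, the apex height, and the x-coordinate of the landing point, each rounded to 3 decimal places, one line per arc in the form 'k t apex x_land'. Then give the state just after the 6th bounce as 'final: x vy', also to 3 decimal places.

Arc 1: start y=17.920, vy=22.030 → t=5.195, apex=42.656, x_land=49.972, impact vy=-28.929
  bounce: vy ← 0.46·28.929 = 13.308
Arc 2: start y=0.000, vy=13.308 → t=2.713, apex=9.026, x_land=76.072, impact vy=-13.308
  bounce: vy ← 0.46·13.308 = 6.121
Arc 3: start y=0.000, vy=6.121 → t=1.248, apex=1.910, x_land=88.078, impact vy=-6.121
  bounce: vy ← 0.46·6.121 = 2.816
Arc 4: start y=0.000, vy=2.816 → t=0.574, apex=0.404, x_land=93.601, impact vy=-2.816
  bounce: vy ← 0.46·2.816 = 1.295
Arc 5: start y=0.000, vy=1.295 → t=0.264, apex=0.086, x_land=96.141, impact vy=-1.295
  bounce: vy ← 0.46·1.295 = 0.596
Arc 6: start y=0.000, vy=0.596 → t=0.121, apex=0.018, x_land=97.310, impact vy=-0.596
  bounce: vy ← 0.46·0.596 = 0.274

1 5.195 42.656 49.972
2 2.713 9.026 76.072
3 1.248 1.910 88.078
4 0.574 0.404 93.601
5 0.264 0.086 96.141
6 0.121 0.018 97.310
final: 97.310 0.274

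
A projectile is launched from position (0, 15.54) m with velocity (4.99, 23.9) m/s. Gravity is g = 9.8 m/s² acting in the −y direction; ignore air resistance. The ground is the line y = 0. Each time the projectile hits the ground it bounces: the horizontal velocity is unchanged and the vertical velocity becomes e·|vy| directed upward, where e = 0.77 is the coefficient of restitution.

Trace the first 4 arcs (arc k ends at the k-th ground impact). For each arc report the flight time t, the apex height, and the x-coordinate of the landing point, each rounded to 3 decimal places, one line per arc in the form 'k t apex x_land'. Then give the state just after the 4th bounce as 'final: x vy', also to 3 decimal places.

Arc 1: start y=15.540, vy=23.900 → t=5.459, apex=44.683, x_land=27.238, impact vy=-29.594
  bounce: vy ← 0.77·29.594 = 22.787
Arc 2: start y=0.000, vy=22.787 → t=4.650, apex=26.493, x_land=50.444, impact vy=-22.787
  bounce: vy ← 0.77·22.787 = 17.546
Arc 3: start y=0.000, vy=17.546 → t=3.581, apex=15.708, x_land=68.312, impact vy=-17.546
  bounce: vy ← 0.77·17.546 = 13.511
Arc 4: start y=0.000, vy=13.511 → t=2.757, apex=9.313, x_land=82.071, impact vy=-13.511
  bounce: vy ← 0.77·13.511 = 10.403

1 5.459 44.683 27.238
2 4.650 26.493 50.444
3 3.581 15.708 68.312
4 2.757 9.313 82.071
final: 82.071 10.403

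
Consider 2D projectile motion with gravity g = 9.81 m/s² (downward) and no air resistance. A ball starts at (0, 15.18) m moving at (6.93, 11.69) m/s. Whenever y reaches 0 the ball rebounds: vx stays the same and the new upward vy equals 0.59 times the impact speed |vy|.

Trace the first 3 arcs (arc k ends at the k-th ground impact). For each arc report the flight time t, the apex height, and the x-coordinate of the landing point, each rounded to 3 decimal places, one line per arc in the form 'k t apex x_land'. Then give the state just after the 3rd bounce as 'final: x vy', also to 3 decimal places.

1 3.316 22.145 22.983
2 2.507 7.709 40.358
3 1.479 2.683 50.610
final: 50.610 4.281

Arc 1: start y=15.180, vy=11.690 → t=3.316, apex=22.145, x_land=22.983, impact vy=-20.844
  bounce: vy ← 0.59·20.844 = 12.298
Arc 2: start y=0.000, vy=12.298 → t=2.507, apex=7.709, x_land=40.358, impact vy=-12.298
  bounce: vy ← 0.59·12.298 = 7.256
Arc 3: start y=0.000, vy=7.256 → t=1.479, apex=2.683, x_land=50.610, impact vy=-7.256
  bounce: vy ← 0.59·7.256 = 4.281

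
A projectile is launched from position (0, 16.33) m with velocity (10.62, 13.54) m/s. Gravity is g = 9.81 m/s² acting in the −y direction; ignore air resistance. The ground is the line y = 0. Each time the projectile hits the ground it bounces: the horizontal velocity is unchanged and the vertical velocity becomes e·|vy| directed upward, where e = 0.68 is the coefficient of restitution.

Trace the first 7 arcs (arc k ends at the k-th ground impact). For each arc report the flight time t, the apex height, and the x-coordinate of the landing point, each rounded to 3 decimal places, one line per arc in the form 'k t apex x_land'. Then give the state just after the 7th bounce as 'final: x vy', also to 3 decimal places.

Arc 1: start y=16.330, vy=13.540 → t=3.668, apex=25.674, x_land=38.955, impact vy=-22.444
  bounce: vy ← 0.68·22.444 = 15.262
Arc 2: start y=0.000, vy=15.262 → t=3.111, apex=11.872, x_land=71.999, impact vy=-15.262
  bounce: vy ← 0.68·15.262 = 10.378
Arc 3: start y=0.000, vy=10.378 → t=2.116, apex=5.489, x_land=94.469, impact vy=-10.378
  bounce: vy ← 0.68·10.378 = 7.057
Arc 4: start y=0.000, vy=7.057 → t=1.439, apex=2.538, x_land=109.748, impact vy=-7.057
  bounce: vy ← 0.68·7.057 = 4.799
Arc 5: start y=0.000, vy=4.799 → t=0.978, apex=1.174, x_land=120.138, impact vy=-4.799
  bounce: vy ← 0.68·4.799 = 3.263
Arc 6: start y=0.000, vy=3.263 → t=0.665, apex=0.543, x_land=127.204, impact vy=-3.263
  bounce: vy ← 0.68·3.263 = 2.219
Arc 7: start y=0.000, vy=2.219 → t=0.452, apex=0.251, x_land=132.008, impact vy=-2.219
  bounce: vy ← 0.68·2.219 = 1.509

1 3.668 25.674 38.955
2 3.111 11.872 71.999
3 2.116 5.489 94.469
4 1.439 2.538 109.748
5 0.978 1.174 120.138
6 0.665 0.543 127.204
7 0.452 0.251 132.008
final: 132.008 1.509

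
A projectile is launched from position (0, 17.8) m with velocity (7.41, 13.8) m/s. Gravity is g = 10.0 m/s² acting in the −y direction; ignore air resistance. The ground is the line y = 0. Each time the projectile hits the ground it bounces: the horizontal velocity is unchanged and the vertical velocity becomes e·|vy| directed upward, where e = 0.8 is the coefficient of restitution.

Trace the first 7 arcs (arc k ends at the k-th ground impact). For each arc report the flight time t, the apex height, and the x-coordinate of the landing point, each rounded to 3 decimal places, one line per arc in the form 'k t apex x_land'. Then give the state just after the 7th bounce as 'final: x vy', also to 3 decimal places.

Arc 1: start y=17.800, vy=13.800 → t=3.718, apex=27.322, x_land=27.547, impact vy=-23.376
  bounce: vy ← 0.8·23.376 = 18.701
Arc 2: start y=0.000, vy=18.701 → t=3.740, apex=17.486, x_land=55.262, impact vy=-18.701
  bounce: vy ← 0.8·18.701 = 14.961
Arc 3: start y=0.000, vy=14.961 → t=2.992, apex=11.191, x_land=77.434, impact vy=-14.961
  bounce: vy ← 0.8·14.961 = 11.969
Arc 4: start y=0.000, vy=11.969 → t=2.394, apex=7.162, x_land=95.171, impact vy=-11.969
  bounce: vy ← 0.8·11.969 = 9.575
Arc 5: start y=0.000, vy=9.575 → t=1.915, apex=4.584, x_land=109.361, impact vy=-9.575
  bounce: vy ← 0.8·9.575 = 7.660
Arc 6: start y=0.000, vy=7.660 → t=1.532, apex=2.934, x_land=120.713, impact vy=-7.660
  bounce: vy ← 0.8·7.660 = 6.128
Arc 7: start y=0.000, vy=6.128 → t=1.226, apex=1.878, x_land=129.795, impact vy=-6.128
  bounce: vy ← 0.8·6.128 = 4.902

1 3.718 27.322 27.547
2 3.740 17.486 55.262
3 2.992 11.191 77.434
4 2.394 7.162 95.171
5 1.915 4.584 109.361
6 1.532 2.934 120.713
7 1.226 1.878 129.795
final: 129.795 4.902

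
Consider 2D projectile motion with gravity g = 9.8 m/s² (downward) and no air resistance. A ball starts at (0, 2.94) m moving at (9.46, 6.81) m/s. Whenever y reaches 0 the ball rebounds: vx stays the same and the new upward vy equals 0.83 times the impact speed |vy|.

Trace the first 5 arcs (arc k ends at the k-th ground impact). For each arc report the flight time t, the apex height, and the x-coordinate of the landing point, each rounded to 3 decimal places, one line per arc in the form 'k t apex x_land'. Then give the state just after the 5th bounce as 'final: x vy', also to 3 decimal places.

1 1.736 5.306 16.418
2 1.727 3.655 32.759
3 1.434 2.518 46.323
4 1.190 1.735 57.580
5 0.988 1.195 66.924
final: 66.924 4.017

Arc 1: start y=2.940, vy=6.810 → t=1.736, apex=5.306, x_land=16.418, impact vy=-10.198
  bounce: vy ← 0.83·10.198 = 8.464
Arc 2: start y=0.000, vy=8.464 → t=1.727, apex=3.655, x_land=32.759, impact vy=-8.464
  bounce: vy ← 0.83·8.464 = 7.025
Arc 3: start y=0.000, vy=7.025 → t=1.434, apex=2.518, x_land=46.323, impact vy=-7.025
  bounce: vy ← 0.83·7.025 = 5.831
Arc 4: start y=0.000, vy=5.831 → t=1.190, apex=1.735, x_land=57.580, impact vy=-5.831
  bounce: vy ← 0.83·5.831 = 4.840
Arc 5: start y=0.000, vy=4.840 → t=0.988, apex=1.195, x_land=66.924, impact vy=-4.840
  bounce: vy ← 0.83·4.840 = 4.017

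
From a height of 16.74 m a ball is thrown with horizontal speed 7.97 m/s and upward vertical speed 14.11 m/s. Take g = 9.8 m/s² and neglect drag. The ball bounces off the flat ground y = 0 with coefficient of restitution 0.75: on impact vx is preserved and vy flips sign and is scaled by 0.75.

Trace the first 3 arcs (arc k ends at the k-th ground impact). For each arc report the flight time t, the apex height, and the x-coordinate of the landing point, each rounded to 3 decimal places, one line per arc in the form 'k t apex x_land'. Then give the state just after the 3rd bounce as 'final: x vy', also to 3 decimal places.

Arc 1: start y=16.740, vy=14.110 → t=3.783, apex=26.898, x_land=30.148, impact vy=-22.961
  bounce: vy ← 0.75·22.961 = 17.221
Arc 2: start y=0.000, vy=17.221 → t=3.514, apex=15.130, x_land=58.158, impact vy=-17.221
  bounce: vy ← 0.75·17.221 = 12.915
Arc 3: start y=0.000, vy=12.915 → t=2.636, apex=8.511, x_land=79.165, impact vy=-12.915
  bounce: vy ← 0.75·12.915 = 9.687

1 3.783 26.898 30.148
2 3.514 15.130 58.158
3 2.636 8.511 79.165
final: 79.165 9.687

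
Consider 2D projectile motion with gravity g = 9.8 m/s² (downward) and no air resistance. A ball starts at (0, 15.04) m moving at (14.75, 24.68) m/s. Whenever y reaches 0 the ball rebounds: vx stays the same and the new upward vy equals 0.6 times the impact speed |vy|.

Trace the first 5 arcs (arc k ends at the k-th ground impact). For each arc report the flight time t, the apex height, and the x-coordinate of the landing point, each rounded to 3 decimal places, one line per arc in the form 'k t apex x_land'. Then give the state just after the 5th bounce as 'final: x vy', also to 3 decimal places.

Arc 1: start y=15.040, vy=24.680 → t=5.586, apex=46.117, x_land=82.396, impact vy=-30.065
  bounce: vy ← 0.6·30.065 = 18.039
Arc 2: start y=0.000, vy=18.039 → t=3.681, apex=16.602, x_land=136.697, impact vy=-18.039
  bounce: vy ← 0.6·18.039 = 10.823
Arc 3: start y=0.000, vy=10.823 → t=2.209, apex=5.977, x_land=169.277, impact vy=-10.823
  bounce: vy ← 0.6·10.823 = 6.494
Arc 4: start y=0.000, vy=6.494 → t=1.325, apex=2.152, x_land=188.825, impact vy=-6.494
  bounce: vy ← 0.6·6.494 = 3.896
Arc 5: start y=0.000, vy=3.896 → t=0.795, apex=0.775, x_land=200.554, impact vy=-3.896
  bounce: vy ← 0.6·3.896 = 2.338

1 5.586 46.117 82.396
2 3.681 16.602 136.697
3 2.209 5.977 169.277
4 1.325 2.152 188.825
5 0.795 0.775 200.554
final: 200.554 2.338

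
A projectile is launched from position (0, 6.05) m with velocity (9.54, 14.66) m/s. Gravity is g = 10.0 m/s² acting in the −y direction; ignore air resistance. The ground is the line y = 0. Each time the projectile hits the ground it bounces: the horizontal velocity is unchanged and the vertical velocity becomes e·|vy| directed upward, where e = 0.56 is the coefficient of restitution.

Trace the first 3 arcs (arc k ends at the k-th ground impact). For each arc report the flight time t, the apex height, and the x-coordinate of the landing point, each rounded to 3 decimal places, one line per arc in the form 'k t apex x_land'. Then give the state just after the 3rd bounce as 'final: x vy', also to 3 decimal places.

Arc 1: start y=6.050, vy=14.660 → t=3.299, apex=16.796, x_land=31.471, impact vy=-18.328
  bounce: vy ← 0.56·18.328 = 10.264
Arc 2: start y=0.000, vy=10.264 → t=2.053, apex=5.267, x_land=51.054, impact vy=-10.264
  bounce: vy ← 0.56·10.264 = 5.748
Arc 3: start y=0.000, vy=5.748 → t=1.150, apex=1.652, x_land=62.020, impact vy=-5.748
  bounce: vy ← 0.56·5.748 = 3.219

1 3.299 16.796 31.471
2 2.053 5.267 51.054
3 1.150 1.652 62.020
final: 62.020 3.219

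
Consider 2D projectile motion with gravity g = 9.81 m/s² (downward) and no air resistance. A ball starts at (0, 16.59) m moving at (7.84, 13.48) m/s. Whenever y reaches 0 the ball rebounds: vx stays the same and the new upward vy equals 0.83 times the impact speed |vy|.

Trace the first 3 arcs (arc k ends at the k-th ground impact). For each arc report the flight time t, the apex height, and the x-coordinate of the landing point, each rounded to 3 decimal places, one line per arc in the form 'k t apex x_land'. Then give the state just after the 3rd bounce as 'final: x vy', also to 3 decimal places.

1 3.670 25.851 28.772
2 3.811 17.809 58.649
3 3.163 12.269 83.448
final: 83.448 12.877

Arc 1: start y=16.590, vy=13.480 → t=3.670, apex=25.851, x_land=28.772, impact vy=-22.521
  bounce: vy ← 0.83·22.521 = 18.693
Arc 2: start y=0.000, vy=18.693 → t=3.811, apex=17.809, x_land=58.649, impact vy=-18.693
  bounce: vy ← 0.83·18.693 = 15.515
Arc 3: start y=0.000, vy=15.515 → t=3.163, apex=12.269, x_land=83.448, impact vy=-15.515
  bounce: vy ← 0.83·15.515 = 12.877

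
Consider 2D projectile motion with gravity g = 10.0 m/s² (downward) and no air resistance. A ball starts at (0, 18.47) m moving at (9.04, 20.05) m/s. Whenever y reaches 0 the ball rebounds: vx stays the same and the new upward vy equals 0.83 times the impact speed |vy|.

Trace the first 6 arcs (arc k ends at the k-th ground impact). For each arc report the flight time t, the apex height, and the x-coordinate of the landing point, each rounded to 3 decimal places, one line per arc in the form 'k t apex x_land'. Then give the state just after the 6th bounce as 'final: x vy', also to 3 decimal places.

1 4.782 38.570 43.233
2 4.611 26.571 84.912
3 3.827 18.305 119.506
4 3.176 12.610 148.218
5 2.636 8.687 172.050
6 2.188 5.985 191.830
final: 191.830 9.080

Arc 1: start y=18.470, vy=20.050 → t=4.782, apex=38.570, x_land=43.233, impact vy=-27.774
  bounce: vy ← 0.83·27.774 = 23.053
Arc 2: start y=0.000, vy=23.053 → t=4.611, apex=26.571, x_land=84.912, impact vy=-23.053
  bounce: vy ← 0.83·23.053 = 19.134
Arc 3: start y=0.000, vy=19.134 → t=3.827, apex=18.305, x_land=119.506, impact vy=-19.134
  bounce: vy ← 0.83·19.134 = 15.881
Arc 4: start y=0.000, vy=15.881 → t=3.176, apex=12.610, x_land=148.218, impact vy=-15.881
  bounce: vy ← 0.83·15.881 = 13.181
Arc 5: start y=0.000, vy=13.181 → t=2.636, apex=8.687, x_land=172.050, impact vy=-13.181
  bounce: vy ← 0.83·13.181 = 10.940
Arc 6: start y=0.000, vy=10.940 → t=2.188, apex=5.985, x_land=191.830, impact vy=-10.940
  bounce: vy ← 0.83·10.940 = 9.080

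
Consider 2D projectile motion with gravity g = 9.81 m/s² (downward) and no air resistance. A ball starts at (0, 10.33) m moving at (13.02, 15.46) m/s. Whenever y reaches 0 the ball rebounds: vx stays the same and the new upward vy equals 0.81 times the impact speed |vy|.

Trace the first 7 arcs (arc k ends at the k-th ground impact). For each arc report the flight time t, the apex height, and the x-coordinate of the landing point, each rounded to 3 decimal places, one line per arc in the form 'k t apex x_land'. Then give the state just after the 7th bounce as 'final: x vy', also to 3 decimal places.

1 3.718 22.512 48.412
2 3.471 14.770 93.599
3 2.811 9.691 130.201
4 2.277 6.358 159.848
5 1.844 4.172 183.862
6 1.494 2.737 203.314
7 1.210 1.796 219.069
final: 219.069 4.808

Arc 1: start y=10.330, vy=15.460 → t=3.718, apex=22.512, x_land=48.412, impact vy=-21.016
  bounce: vy ← 0.81·21.016 = 17.023
Arc 2: start y=0.000, vy=17.023 → t=3.471, apex=14.770, x_land=93.599, impact vy=-17.023
  bounce: vy ← 0.81·17.023 = 13.789
Arc 3: start y=0.000, vy=13.789 → t=2.811, apex=9.691, x_land=130.201, impact vy=-13.789
  bounce: vy ← 0.81·13.789 = 11.169
Arc 4: start y=0.000, vy=11.169 → t=2.277, apex=6.358, x_land=159.848, impact vy=-11.169
  bounce: vy ← 0.81·11.169 = 9.047
Arc 5: start y=0.000, vy=9.047 → t=1.844, apex=4.172, x_land=183.862, impact vy=-9.047
  bounce: vy ← 0.81·9.047 = 7.328
Arc 6: start y=0.000, vy=7.328 → t=1.494, apex=2.737, x_land=203.314, impact vy=-7.328
  bounce: vy ← 0.81·7.328 = 5.936
Arc 7: start y=0.000, vy=5.936 → t=1.210, apex=1.796, x_land=219.069, impact vy=-5.936
  bounce: vy ← 0.81·5.936 = 4.808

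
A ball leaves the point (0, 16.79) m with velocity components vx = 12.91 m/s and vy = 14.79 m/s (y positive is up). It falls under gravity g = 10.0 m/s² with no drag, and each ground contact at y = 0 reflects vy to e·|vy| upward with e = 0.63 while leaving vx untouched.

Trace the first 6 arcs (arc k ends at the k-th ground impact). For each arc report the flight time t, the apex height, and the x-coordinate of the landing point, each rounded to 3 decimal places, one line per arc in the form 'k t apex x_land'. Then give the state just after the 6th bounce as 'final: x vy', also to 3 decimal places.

1 3.834 27.727 49.495
2 2.967 11.005 87.801
3 1.869 4.368 111.934
4 1.178 1.734 127.137
5 0.742 0.688 136.716
6 0.467 0.273 142.750
final: 142.750 1.472

Arc 1: start y=16.790, vy=14.790 → t=3.834, apex=27.727, x_land=49.495, impact vy=-23.549
  bounce: vy ← 0.63·23.549 = 14.836
Arc 2: start y=0.000, vy=14.836 → t=2.967, apex=11.005, x_land=87.801, impact vy=-14.836
  bounce: vy ← 0.63·14.836 = 9.347
Arc 3: start y=0.000, vy=9.347 → t=1.869, apex=4.368, x_land=111.934, impact vy=-9.347
  bounce: vy ← 0.63·9.347 = 5.888
Arc 4: start y=0.000, vy=5.888 → t=1.178, apex=1.734, x_land=127.137, impact vy=-5.888
  bounce: vy ← 0.63·5.888 = 3.710
Arc 5: start y=0.000, vy=3.710 → t=0.742, apex=0.688, x_land=136.716, impact vy=-3.710
  bounce: vy ← 0.63·3.710 = 2.337
Arc 6: start y=0.000, vy=2.337 → t=0.467, apex=0.273, x_land=142.750, impact vy=-2.337
  bounce: vy ← 0.63·2.337 = 1.472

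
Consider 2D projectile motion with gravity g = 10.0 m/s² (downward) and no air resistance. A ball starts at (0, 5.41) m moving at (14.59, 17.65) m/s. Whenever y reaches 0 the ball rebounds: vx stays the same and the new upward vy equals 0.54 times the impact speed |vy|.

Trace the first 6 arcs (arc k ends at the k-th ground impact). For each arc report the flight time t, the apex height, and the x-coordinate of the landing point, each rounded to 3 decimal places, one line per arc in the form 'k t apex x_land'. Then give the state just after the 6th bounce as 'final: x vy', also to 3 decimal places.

1 3.814 20.986 55.642
2 2.213 6.120 87.924
3 1.195 1.784 105.356
4 0.645 0.520 114.770
5 0.348 0.152 119.853
6 0.188 0.044 122.598
final: 122.598 0.508

Arc 1: start y=5.410, vy=17.650 → t=3.814, apex=20.986, x_land=55.642, impact vy=-20.487
  bounce: vy ← 0.54·20.487 = 11.063
Arc 2: start y=0.000, vy=11.063 → t=2.213, apex=6.120, x_land=87.924, impact vy=-11.063
  bounce: vy ← 0.54·11.063 = 5.974
Arc 3: start y=0.000, vy=5.974 → t=1.195, apex=1.784, x_land=105.356, impact vy=-5.974
  bounce: vy ← 0.54·5.974 = 3.226
Arc 4: start y=0.000, vy=3.226 → t=0.645, apex=0.520, x_land=114.770, impact vy=-3.226
  bounce: vy ← 0.54·3.226 = 1.742
Arc 5: start y=0.000, vy=1.742 → t=0.348, apex=0.152, x_land=119.853, impact vy=-1.742
  bounce: vy ← 0.54·1.742 = 0.941
Arc 6: start y=0.000, vy=0.941 → t=0.188, apex=0.044, x_land=122.598, impact vy=-0.941
  bounce: vy ← 0.54·0.941 = 0.508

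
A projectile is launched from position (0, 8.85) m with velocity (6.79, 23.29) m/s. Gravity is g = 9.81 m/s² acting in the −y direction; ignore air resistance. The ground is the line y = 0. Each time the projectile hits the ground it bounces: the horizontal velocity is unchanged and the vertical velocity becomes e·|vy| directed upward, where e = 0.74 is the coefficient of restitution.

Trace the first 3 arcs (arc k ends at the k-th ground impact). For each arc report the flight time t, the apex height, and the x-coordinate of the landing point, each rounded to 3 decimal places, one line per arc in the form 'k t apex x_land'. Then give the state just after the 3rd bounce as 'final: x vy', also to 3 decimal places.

1 5.102 36.496 34.642
2 4.037 19.985 62.053
3 2.987 10.944 82.338
final: 82.338 10.844

Arc 1: start y=8.850, vy=23.290 → t=5.102, apex=36.496, x_land=34.642, impact vy=-26.759
  bounce: vy ← 0.74·26.759 = 19.802
Arc 2: start y=0.000, vy=19.802 → t=4.037, apex=19.985, x_land=62.053, impact vy=-19.802
  bounce: vy ← 0.74·19.802 = 14.653
Arc 3: start y=0.000, vy=14.653 → t=2.987, apex=10.944, x_land=82.338, impact vy=-14.653
  bounce: vy ← 0.74·14.653 = 10.844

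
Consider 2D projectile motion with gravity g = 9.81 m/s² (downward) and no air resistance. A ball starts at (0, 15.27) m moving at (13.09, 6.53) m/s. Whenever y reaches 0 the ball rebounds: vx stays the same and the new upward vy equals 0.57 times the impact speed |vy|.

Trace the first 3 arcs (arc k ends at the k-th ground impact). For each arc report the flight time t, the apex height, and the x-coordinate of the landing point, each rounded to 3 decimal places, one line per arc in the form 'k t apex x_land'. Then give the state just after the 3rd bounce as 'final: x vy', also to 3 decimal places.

1 2.551 17.443 33.398
2 2.150 5.667 61.539
3 1.225 1.841 77.580
final: 77.580 3.426

Arc 1: start y=15.270, vy=6.530 → t=2.551, apex=17.443, x_land=33.398, impact vy=-18.500
  bounce: vy ← 0.57·18.500 = 10.545
Arc 2: start y=0.000, vy=10.545 → t=2.150, apex=5.667, x_land=61.539, impact vy=-10.545
  bounce: vy ← 0.57·10.545 = 6.011
Arc 3: start y=0.000, vy=6.011 → t=1.225, apex=1.841, x_land=77.580, impact vy=-6.011
  bounce: vy ← 0.57·6.011 = 3.426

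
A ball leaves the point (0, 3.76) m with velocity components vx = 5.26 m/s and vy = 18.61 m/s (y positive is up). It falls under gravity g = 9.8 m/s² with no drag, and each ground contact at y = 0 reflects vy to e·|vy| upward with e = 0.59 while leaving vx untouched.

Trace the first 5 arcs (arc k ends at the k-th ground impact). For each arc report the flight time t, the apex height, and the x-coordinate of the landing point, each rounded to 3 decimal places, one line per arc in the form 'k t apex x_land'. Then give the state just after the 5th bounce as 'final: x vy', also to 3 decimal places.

Arc 1: start y=3.760, vy=18.610 → t=3.990, apex=21.430, x_land=20.989, impact vy=-20.495
  bounce: vy ← 0.59·20.495 = 12.092
Arc 2: start y=0.000, vy=12.092 → t=2.468, apex=7.460, x_land=33.969, impact vy=-12.092
  bounce: vy ← 0.59·12.092 = 7.134
Arc 3: start y=0.000, vy=7.134 → t=1.456, apex=2.597, x_land=41.627, impact vy=-7.134
  bounce: vy ← 0.59·7.134 = 4.209
Arc 4: start y=0.000, vy=4.209 → t=0.859, apex=0.904, x_land=46.146, impact vy=-4.209
  bounce: vy ← 0.59·4.209 = 2.483
Arc 5: start y=0.000, vy=2.483 → t=0.507, apex=0.315, x_land=48.812, impact vy=-2.483
  bounce: vy ← 0.59·2.483 = 1.465

1 3.990 21.430 20.989
2 2.468 7.460 33.969
3 1.456 2.597 41.627
4 0.859 0.904 46.146
5 0.507 0.315 48.812
final: 48.812 1.465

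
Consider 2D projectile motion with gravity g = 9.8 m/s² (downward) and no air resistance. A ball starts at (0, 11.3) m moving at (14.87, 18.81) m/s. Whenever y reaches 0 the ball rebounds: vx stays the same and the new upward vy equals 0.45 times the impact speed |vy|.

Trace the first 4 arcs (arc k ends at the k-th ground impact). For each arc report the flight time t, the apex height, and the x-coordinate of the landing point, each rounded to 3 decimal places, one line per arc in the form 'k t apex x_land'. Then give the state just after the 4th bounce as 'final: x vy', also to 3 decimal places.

Arc 1: start y=11.300, vy=18.810 → t=4.367, apex=29.352, x_land=64.935, impact vy=-23.985
  bounce: vy ← 0.45·23.985 = 10.793
Arc 2: start y=0.000, vy=10.793 → t=2.203, apex=5.944, x_land=97.690, impact vy=-10.793
  bounce: vy ← 0.45·10.793 = 4.857
Arc 3: start y=0.000, vy=4.857 → t=0.991, apex=1.204, x_land=112.430, impact vy=-4.857
  bounce: vy ← 0.45·4.857 = 2.186
Arc 4: start y=0.000, vy=2.186 → t=0.446, apex=0.244, x_land=119.062, impact vy=-2.186
  bounce: vy ← 0.45·2.186 = 0.984

1 4.367 29.352 64.935
2 2.203 5.944 97.690
3 0.991 1.204 112.430
4 0.446 0.244 119.062
final: 119.062 0.984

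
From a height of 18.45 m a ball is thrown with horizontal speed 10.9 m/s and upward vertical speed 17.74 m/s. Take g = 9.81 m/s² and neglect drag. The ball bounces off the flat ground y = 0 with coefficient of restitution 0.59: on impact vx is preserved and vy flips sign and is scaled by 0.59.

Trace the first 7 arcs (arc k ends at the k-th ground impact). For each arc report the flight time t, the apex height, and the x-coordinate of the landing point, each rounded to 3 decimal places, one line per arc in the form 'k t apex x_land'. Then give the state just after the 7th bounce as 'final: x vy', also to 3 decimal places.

Arc 1: start y=18.450, vy=17.740 → t=4.460, apex=34.490, x_land=48.615, impact vy=-26.013
  bounce: vy ← 0.59·26.013 = 15.348
Arc 2: start y=0.000, vy=15.348 → t=3.129, apex=12.006, x_land=82.721, impact vy=-15.348
  bounce: vy ← 0.59·15.348 = 9.055
Arc 3: start y=0.000, vy=9.055 → t=1.846, apex=4.179, x_land=102.844, impact vy=-9.055
  bounce: vy ← 0.59·9.055 = 5.343
Arc 4: start y=0.000, vy=5.343 → t=1.089, apex=1.455, x_land=114.717, impact vy=-5.343
  bounce: vy ← 0.59·5.343 = 3.152
Arc 5: start y=0.000, vy=3.152 → t=0.643, apex=0.506, x_land=121.721, impact vy=-3.152
  bounce: vy ← 0.59·3.152 = 1.860
Arc 6: start y=0.000, vy=1.860 → t=0.379, apex=0.176, x_land=125.854, impact vy=-1.860
  bounce: vy ← 0.59·1.860 = 1.097
Arc 7: start y=0.000, vy=1.097 → t=0.224, apex=0.061, x_land=128.292, impact vy=-1.097
  bounce: vy ← 0.59·1.097 = 0.647

1 4.460 34.490 48.615
2 3.129 12.006 82.721
3 1.846 4.179 102.844
4 1.089 1.455 114.717
5 0.643 0.506 121.721
6 0.379 0.176 125.854
7 0.224 0.061 128.292
final: 128.292 0.647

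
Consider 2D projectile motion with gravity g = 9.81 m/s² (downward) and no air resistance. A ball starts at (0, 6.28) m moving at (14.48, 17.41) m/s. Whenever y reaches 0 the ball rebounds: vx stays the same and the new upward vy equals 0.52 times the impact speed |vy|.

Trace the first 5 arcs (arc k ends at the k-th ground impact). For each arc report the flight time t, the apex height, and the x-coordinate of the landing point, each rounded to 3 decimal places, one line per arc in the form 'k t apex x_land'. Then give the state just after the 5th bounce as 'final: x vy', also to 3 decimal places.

1 3.879 21.729 56.175
2 2.189 5.876 87.870
3 1.138 1.589 104.352
4 0.592 0.430 112.923
5 0.308 0.116 117.379
final: 117.379 0.785

Arc 1: start y=6.280, vy=17.410 → t=3.879, apex=21.729, x_land=56.175, impact vy=-20.648
  bounce: vy ← 0.52·20.648 = 10.737
Arc 2: start y=0.000, vy=10.737 → t=2.189, apex=5.876, x_land=87.870, impact vy=-10.737
  bounce: vy ← 0.52·10.737 = 5.583
Arc 3: start y=0.000, vy=5.583 → t=1.138, apex=1.589, x_land=104.352, impact vy=-5.583
  bounce: vy ← 0.52·5.583 = 2.903
Arc 4: start y=0.000, vy=2.903 → t=0.592, apex=0.430, x_land=112.923, impact vy=-2.903
  bounce: vy ← 0.52·2.903 = 1.510
Arc 5: start y=0.000, vy=1.510 → t=0.308, apex=0.116, x_land=117.379, impact vy=-1.510
  bounce: vy ← 0.52·1.510 = 0.785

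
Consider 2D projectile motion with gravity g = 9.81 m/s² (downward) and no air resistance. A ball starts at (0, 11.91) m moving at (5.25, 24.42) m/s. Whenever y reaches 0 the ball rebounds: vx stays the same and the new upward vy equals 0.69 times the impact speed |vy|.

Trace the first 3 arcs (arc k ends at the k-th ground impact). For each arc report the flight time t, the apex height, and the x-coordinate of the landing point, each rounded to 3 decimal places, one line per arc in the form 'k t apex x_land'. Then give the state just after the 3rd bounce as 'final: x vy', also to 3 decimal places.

Arc 1: start y=11.910, vy=24.420 → t=5.426, apex=42.304, x_land=28.487, impact vy=-28.810
  bounce: vy ← 0.69·28.810 = 19.879
Arc 2: start y=0.000, vy=19.879 → t=4.053, apex=20.141, x_land=49.764, impact vy=-19.879
  bounce: vy ← 0.69·19.879 = 13.716
Arc 3: start y=0.000, vy=13.716 → t=2.796, apex=9.589, x_land=64.445, impact vy=-13.716
  bounce: vy ← 0.69·13.716 = 9.464

1 5.426 42.304 28.487
2 4.053 20.141 49.764
3 2.796 9.589 64.445
final: 64.445 9.464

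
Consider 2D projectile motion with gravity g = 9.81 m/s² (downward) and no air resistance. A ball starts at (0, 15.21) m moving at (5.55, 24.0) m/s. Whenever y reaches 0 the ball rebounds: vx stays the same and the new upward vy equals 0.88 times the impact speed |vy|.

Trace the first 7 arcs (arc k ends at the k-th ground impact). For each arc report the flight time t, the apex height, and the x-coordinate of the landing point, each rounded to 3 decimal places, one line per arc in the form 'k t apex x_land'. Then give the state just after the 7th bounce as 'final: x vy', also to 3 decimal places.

1 5.461 44.568 30.308
2 5.305 34.513 59.752
3 4.669 26.727 85.662
4 4.108 20.697 108.464
5 3.615 16.028 128.529
6 3.182 12.412 146.186
7 2.800 9.612 161.725
final: 161.725 12.085

Arc 1: start y=15.210, vy=24.000 → t=5.461, apex=44.568, x_land=30.308, impact vy=-29.571
  bounce: vy ← 0.88·29.571 = 26.022
Arc 2: start y=0.000, vy=26.022 → t=5.305, apex=34.513, x_land=59.752, impact vy=-26.022
  bounce: vy ← 0.88·26.022 = 22.899
Arc 3: start y=0.000, vy=22.899 → t=4.669, apex=26.727, x_land=85.662, impact vy=-22.899
  bounce: vy ← 0.88·22.899 = 20.152
Arc 4: start y=0.000, vy=20.152 → t=4.108, apex=20.697, x_land=108.464, impact vy=-20.152
  bounce: vy ← 0.88·20.152 = 17.733
Arc 5: start y=0.000, vy=17.733 → t=3.615, apex=16.028, x_land=128.529, impact vy=-17.733
  bounce: vy ← 0.88·17.733 = 15.605
Arc 6: start y=0.000, vy=15.605 → t=3.182, apex=12.412, x_land=146.186, impact vy=-15.605
  bounce: vy ← 0.88·15.605 = 13.733
Arc 7: start y=0.000, vy=13.733 → t=2.800, apex=9.612, x_land=161.725, impact vy=-13.733
  bounce: vy ← 0.88·13.733 = 12.085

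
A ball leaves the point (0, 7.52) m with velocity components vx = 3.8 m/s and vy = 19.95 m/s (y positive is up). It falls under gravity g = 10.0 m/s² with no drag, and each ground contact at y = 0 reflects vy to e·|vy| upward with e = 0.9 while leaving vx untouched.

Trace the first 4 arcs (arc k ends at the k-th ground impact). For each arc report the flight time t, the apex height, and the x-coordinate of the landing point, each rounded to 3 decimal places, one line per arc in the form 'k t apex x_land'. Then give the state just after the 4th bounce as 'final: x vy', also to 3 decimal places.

1 4.337 27.420 16.480
2 4.215 22.210 32.498
3 3.794 17.990 46.914
4 3.414 14.572 59.888
final: 59.888 15.365

Arc 1: start y=7.520, vy=19.950 → t=4.337, apex=27.420, x_land=16.480, impact vy=-23.418
  bounce: vy ← 0.9·23.418 = 21.076
Arc 2: start y=0.000, vy=21.076 → t=4.215, apex=22.210, x_land=32.498, impact vy=-21.076
  bounce: vy ← 0.9·21.076 = 18.969
Arc 3: start y=0.000, vy=18.969 → t=3.794, apex=17.990, x_land=46.914, impact vy=-18.969
  bounce: vy ← 0.9·18.969 = 17.072
Arc 4: start y=0.000, vy=17.072 → t=3.414, apex=14.572, x_land=59.888, impact vy=-17.072
  bounce: vy ← 0.9·17.072 = 15.365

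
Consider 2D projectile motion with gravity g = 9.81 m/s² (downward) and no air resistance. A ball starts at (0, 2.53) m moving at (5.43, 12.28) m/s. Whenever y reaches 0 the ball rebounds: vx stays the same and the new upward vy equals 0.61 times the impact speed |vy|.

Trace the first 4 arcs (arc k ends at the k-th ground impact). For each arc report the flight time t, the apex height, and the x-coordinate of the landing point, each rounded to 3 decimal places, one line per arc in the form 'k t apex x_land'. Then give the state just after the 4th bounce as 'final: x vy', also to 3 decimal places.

1 2.695 10.216 14.634
2 1.761 3.801 24.194
3 1.074 1.414 30.026
4 0.655 0.526 33.583
final: 33.583 1.960

Arc 1: start y=2.530, vy=12.280 → t=2.695, apex=10.216, x_land=14.634, impact vy=-14.158
  bounce: vy ← 0.61·14.158 = 8.636
Arc 2: start y=0.000, vy=8.636 → t=1.761, apex=3.801, x_land=24.194, impact vy=-8.636
  bounce: vy ← 0.61·8.636 = 5.268
Arc 3: start y=0.000, vy=5.268 → t=1.074, apex=1.414, x_land=30.026, impact vy=-5.268
  bounce: vy ← 0.61·5.268 = 3.214
Arc 4: start y=0.000, vy=3.214 → t=0.655, apex=0.526, x_land=33.583, impact vy=-3.214
  bounce: vy ← 0.61·3.214 = 1.960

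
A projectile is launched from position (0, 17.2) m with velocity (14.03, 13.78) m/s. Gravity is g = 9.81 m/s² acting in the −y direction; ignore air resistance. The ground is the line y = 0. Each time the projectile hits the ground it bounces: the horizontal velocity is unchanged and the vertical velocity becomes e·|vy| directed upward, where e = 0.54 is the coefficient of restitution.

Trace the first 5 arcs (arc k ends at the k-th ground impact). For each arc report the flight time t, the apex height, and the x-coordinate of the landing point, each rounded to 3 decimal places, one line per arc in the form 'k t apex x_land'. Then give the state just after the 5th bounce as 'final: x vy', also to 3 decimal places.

Arc 1: start y=17.200, vy=13.780 → t=3.746, apex=26.878, x_land=52.551, impact vy=-22.964
  bounce: vy ← 0.54·22.964 = 12.401
Arc 2: start y=0.000, vy=12.401 → t=2.528, apex=7.838, x_land=88.021, impact vy=-12.401
  bounce: vy ← 0.54·12.401 = 6.696
Arc 3: start y=0.000, vy=6.696 → t=1.365, apex=2.285, x_land=107.175, impact vy=-6.696
  bounce: vy ← 0.54·6.696 = 3.616
Arc 4: start y=0.000, vy=3.616 → t=0.737, apex=0.666, x_land=117.518, impact vy=-3.616
  bounce: vy ← 0.54·3.616 = 1.953
Arc 5: start y=0.000, vy=1.953 → t=0.398, apex=0.194, x_land=123.103, impact vy=-1.953
  bounce: vy ← 0.54·1.953 = 1.054

1 3.746 26.878 52.551
2 2.528 7.838 88.021
3 1.365 2.285 107.175
4 0.737 0.666 117.518
5 0.398 0.194 123.103
final: 123.103 1.054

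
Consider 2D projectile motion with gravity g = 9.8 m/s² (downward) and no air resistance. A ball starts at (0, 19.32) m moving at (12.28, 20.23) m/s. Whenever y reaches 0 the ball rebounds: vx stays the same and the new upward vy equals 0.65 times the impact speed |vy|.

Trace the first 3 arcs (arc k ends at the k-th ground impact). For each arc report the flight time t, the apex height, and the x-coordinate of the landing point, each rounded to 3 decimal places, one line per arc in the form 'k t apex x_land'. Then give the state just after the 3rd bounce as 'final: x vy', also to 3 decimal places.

Arc 1: start y=19.320, vy=20.230 → t=4.929, apex=40.200, x_land=60.523, impact vy=-28.070
  bounce: vy ← 0.65·28.070 = 18.245
Arc 2: start y=0.000, vy=18.245 → t=3.724, apex=16.985, x_land=106.248, impact vy=-18.245
  bounce: vy ← 0.65·18.245 = 11.860
Arc 3: start y=0.000, vy=11.860 → t=2.420, apex=7.176, x_land=135.970, impact vy=-11.860
  bounce: vy ← 0.65·11.860 = 7.709

1 4.929 40.200 60.523
2 3.724 16.985 106.248
3 2.420 7.176 135.970
final: 135.970 7.709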